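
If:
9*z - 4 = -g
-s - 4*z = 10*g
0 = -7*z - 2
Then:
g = 46/7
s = -452/7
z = -2/7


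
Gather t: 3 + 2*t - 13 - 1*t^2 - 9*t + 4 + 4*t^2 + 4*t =3*t^2 - 3*t - 6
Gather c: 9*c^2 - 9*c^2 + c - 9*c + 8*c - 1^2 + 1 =0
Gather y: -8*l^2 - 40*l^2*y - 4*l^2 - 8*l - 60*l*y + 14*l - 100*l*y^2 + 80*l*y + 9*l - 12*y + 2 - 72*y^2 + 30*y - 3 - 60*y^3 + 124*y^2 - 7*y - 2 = -12*l^2 + 15*l - 60*y^3 + y^2*(52 - 100*l) + y*(-40*l^2 + 20*l + 11) - 3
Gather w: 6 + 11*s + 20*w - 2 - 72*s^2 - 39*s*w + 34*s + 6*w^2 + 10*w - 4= -72*s^2 + 45*s + 6*w^2 + w*(30 - 39*s)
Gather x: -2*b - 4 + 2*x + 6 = -2*b + 2*x + 2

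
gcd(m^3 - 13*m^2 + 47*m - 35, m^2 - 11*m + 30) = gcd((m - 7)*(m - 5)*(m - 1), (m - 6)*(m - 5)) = m - 5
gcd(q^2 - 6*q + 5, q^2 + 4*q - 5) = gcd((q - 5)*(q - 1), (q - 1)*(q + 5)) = q - 1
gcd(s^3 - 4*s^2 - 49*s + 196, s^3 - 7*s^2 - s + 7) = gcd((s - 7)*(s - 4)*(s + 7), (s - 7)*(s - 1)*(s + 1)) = s - 7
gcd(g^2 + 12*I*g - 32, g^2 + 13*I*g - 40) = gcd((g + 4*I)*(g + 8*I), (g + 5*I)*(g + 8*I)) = g + 8*I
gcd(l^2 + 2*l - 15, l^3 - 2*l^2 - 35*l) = l + 5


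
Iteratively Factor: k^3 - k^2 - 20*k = (k - 5)*(k^2 + 4*k) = k*(k - 5)*(k + 4)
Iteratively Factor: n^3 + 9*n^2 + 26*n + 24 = (n + 2)*(n^2 + 7*n + 12) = (n + 2)*(n + 3)*(n + 4)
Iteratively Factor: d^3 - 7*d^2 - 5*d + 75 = (d - 5)*(d^2 - 2*d - 15) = (d - 5)*(d + 3)*(d - 5)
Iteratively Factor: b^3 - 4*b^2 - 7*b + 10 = (b - 1)*(b^2 - 3*b - 10) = (b - 1)*(b + 2)*(b - 5)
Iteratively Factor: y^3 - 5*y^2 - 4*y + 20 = (y - 5)*(y^2 - 4) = (y - 5)*(y + 2)*(y - 2)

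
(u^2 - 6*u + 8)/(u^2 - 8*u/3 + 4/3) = 3*(u - 4)/(3*u - 2)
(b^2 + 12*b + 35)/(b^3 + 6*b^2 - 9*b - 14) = (b + 5)/(b^2 - b - 2)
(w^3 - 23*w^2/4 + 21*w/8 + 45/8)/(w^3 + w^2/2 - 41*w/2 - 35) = (8*w^2 - 6*w - 9)/(4*(2*w^2 + 11*w + 14))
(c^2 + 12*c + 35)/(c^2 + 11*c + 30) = (c + 7)/(c + 6)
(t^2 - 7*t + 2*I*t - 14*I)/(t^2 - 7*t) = (t + 2*I)/t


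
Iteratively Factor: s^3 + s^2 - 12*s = (s + 4)*(s^2 - 3*s) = (s - 3)*(s + 4)*(s)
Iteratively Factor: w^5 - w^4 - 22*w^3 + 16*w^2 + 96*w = (w - 4)*(w^4 + 3*w^3 - 10*w^2 - 24*w) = w*(w - 4)*(w^3 + 3*w^2 - 10*w - 24) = w*(w - 4)*(w - 3)*(w^2 + 6*w + 8) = w*(w - 4)*(w - 3)*(w + 4)*(w + 2)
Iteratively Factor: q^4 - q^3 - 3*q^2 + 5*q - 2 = (q - 1)*(q^3 - 3*q + 2) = (q - 1)*(q + 2)*(q^2 - 2*q + 1) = (q - 1)^2*(q + 2)*(q - 1)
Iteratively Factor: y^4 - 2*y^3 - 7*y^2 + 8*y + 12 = (y - 2)*(y^3 - 7*y - 6) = (y - 2)*(y + 1)*(y^2 - y - 6) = (y - 2)*(y + 1)*(y + 2)*(y - 3)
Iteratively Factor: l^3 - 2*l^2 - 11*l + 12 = (l - 1)*(l^2 - l - 12) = (l - 4)*(l - 1)*(l + 3)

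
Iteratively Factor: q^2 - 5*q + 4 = (q - 4)*(q - 1)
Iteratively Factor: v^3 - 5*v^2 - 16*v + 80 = (v - 4)*(v^2 - v - 20) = (v - 5)*(v - 4)*(v + 4)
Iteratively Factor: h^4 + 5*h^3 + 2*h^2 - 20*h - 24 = (h + 3)*(h^3 + 2*h^2 - 4*h - 8) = (h + 2)*(h + 3)*(h^2 - 4) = (h - 2)*(h + 2)*(h + 3)*(h + 2)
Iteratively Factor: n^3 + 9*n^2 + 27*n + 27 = (n + 3)*(n^2 + 6*n + 9) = (n + 3)^2*(n + 3)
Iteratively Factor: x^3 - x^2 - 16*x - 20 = (x + 2)*(x^2 - 3*x - 10) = (x - 5)*(x + 2)*(x + 2)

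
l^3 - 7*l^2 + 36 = (l - 6)*(l - 3)*(l + 2)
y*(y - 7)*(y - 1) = y^3 - 8*y^2 + 7*y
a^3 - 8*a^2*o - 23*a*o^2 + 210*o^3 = (a - 7*o)*(a - 6*o)*(a + 5*o)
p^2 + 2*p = p*(p + 2)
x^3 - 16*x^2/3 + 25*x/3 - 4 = (x - 3)*(x - 4/3)*(x - 1)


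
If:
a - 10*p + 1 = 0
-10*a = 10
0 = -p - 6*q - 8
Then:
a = -1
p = 0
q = -4/3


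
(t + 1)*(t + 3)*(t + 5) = t^3 + 9*t^2 + 23*t + 15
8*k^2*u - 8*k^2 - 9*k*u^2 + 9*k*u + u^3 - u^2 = (-8*k + u)*(-k + u)*(u - 1)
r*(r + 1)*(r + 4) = r^3 + 5*r^2 + 4*r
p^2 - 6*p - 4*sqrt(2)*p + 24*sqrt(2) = (p - 6)*(p - 4*sqrt(2))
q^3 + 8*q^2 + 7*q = q*(q + 1)*(q + 7)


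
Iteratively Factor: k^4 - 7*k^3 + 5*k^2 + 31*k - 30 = (k + 2)*(k^3 - 9*k^2 + 23*k - 15) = (k - 3)*(k + 2)*(k^2 - 6*k + 5) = (k - 3)*(k - 1)*(k + 2)*(k - 5)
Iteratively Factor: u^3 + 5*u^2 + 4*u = (u + 4)*(u^2 + u) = u*(u + 4)*(u + 1)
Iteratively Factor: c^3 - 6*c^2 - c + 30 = (c - 5)*(c^2 - c - 6) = (c - 5)*(c + 2)*(c - 3)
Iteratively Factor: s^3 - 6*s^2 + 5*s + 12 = (s - 4)*(s^2 - 2*s - 3) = (s - 4)*(s - 3)*(s + 1)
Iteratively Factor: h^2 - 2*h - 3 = (h + 1)*(h - 3)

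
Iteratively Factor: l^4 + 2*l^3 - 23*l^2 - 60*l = (l + 3)*(l^3 - l^2 - 20*l) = (l + 3)*(l + 4)*(l^2 - 5*l) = (l - 5)*(l + 3)*(l + 4)*(l)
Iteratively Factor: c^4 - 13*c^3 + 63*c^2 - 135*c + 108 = (c - 3)*(c^3 - 10*c^2 + 33*c - 36) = (c - 4)*(c - 3)*(c^2 - 6*c + 9) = (c - 4)*(c - 3)^2*(c - 3)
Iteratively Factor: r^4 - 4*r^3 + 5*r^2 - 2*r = (r - 1)*(r^3 - 3*r^2 + 2*r) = (r - 1)^2*(r^2 - 2*r) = r*(r - 1)^2*(r - 2)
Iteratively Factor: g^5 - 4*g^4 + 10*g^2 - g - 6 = (g - 1)*(g^4 - 3*g^3 - 3*g^2 + 7*g + 6) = (g - 1)*(g + 1)*(g^3 - 4*g^2 + g + 6) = (g - 2)*(g - 1)*(g + 1)*(g^2 - 2*g - 3) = (g - 2)*(g - 1)*(g + 1)^2*(g - 3)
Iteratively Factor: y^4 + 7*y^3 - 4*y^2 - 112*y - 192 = (y - 4)*(y^3 + 11*y^2 + 40*y + 48) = (y - 4)*(y + 4)*(y^2 + 7*y + 12) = (y - 4)*(y + 4)^2*(y + 3)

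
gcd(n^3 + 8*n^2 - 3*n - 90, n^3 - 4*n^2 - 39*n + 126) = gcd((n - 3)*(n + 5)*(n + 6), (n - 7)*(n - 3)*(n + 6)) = n^2 + 3*n - 18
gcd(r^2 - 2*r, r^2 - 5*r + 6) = r - 2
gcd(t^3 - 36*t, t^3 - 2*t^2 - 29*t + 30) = t - 6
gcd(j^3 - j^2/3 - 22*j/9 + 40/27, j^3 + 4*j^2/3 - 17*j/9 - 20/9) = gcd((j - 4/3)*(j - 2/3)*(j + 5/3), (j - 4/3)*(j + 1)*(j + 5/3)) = j^2 + j/3 - 20/9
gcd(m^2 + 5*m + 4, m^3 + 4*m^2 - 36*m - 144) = m + 4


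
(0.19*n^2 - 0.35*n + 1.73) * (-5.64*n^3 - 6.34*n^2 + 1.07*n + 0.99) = -1.0716*n^5 + 0.7694*n^4 - 7.3349*n^3 - 11.1546*n^2 + 1.5046*n + 1.7127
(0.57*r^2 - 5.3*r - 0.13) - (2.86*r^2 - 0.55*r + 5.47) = -2.29*r^2 - 4.75*r - 5.6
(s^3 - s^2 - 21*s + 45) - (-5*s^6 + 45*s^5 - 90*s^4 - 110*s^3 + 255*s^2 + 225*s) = 5*s^6 - 45*s^5 + 90*s^4 + 111*s^3 - 256*s^2 - 246*s + 45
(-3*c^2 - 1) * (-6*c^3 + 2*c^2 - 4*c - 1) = 18*c^5 - 6*c^4 + 18*c^3 + c^2 + 4*c + 1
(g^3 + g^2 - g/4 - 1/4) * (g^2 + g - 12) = g^5 + 2*g^4 - 45*g^3/4 - 25*g^2/2 + 11*g/4 + 3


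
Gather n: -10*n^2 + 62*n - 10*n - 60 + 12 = -10*n^2 + 52*n - 48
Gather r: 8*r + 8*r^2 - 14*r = 8*r^2 - 6*r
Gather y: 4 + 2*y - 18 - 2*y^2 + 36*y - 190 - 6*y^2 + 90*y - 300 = -8*y^2 + 128*y - 504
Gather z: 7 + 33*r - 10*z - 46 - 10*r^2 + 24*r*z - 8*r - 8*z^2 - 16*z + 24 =-10*r^2 + 25*r - 8*z^2 + z*(24*r - 26) - 15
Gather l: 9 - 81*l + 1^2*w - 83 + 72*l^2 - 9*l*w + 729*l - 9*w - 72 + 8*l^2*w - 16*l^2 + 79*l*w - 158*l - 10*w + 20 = l^2*(8*w + 56) + l*(70*w + 490) - 18*w - 126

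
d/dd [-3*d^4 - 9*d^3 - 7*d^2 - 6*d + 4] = -12*d^3 - 27*d^2 - 14*d - 6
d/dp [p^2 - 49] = 2*p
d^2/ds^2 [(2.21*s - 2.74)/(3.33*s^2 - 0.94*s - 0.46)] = ((22.4032 - 44.1558*s)*(-3.33*s^2 + 0.94*s + 0.46) - (2.21*s - 2.74)*(6.66*s - 0.94)*(13.32*s - 1.88))/(-3.33*s^2 + 0.94*s + 0.46)^3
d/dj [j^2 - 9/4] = 2*j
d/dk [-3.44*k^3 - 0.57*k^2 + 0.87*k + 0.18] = -10.32*k^2 - 1.14*k + 0.87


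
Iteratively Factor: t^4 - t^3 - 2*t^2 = (t)*(t^3 - t^2 - 2*t) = t^2*(t^2 - t - 2) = t^2*(t - 2)*(t + 1)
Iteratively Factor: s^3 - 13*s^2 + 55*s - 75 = (s - 5)*(s^2 - 8*s + 15) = (s - 5)^2*(s - 3)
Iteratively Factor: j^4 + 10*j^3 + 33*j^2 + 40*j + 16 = (j + 1)*(j^3 + 9*j^2 + 24*j + 16) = (j + 1)*(j + 4)*(j^2 + 5*j + 4) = (j + 1)^2*(j + 4)*(j + 4)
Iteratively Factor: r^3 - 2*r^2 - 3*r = (r - 3)*(r^2 + r) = r*(r - 3)*(r + 1)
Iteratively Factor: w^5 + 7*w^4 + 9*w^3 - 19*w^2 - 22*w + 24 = (w - 1)*(w^4 + 8*w^3 + 17*w^2 - 2*w - 24) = (w - 1)*(w + 4)*(w^3 + 4*w^2 + w - 6) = (w - 1)^2*(w + 4)*(w^2 + 5*w + 6) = (w - 1)^2*(w + 3)*(w + 4)*(w + 2)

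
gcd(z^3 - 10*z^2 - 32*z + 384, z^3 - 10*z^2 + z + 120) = z - 8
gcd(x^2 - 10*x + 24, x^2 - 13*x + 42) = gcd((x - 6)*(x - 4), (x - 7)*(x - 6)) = x - 6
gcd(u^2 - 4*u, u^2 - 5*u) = u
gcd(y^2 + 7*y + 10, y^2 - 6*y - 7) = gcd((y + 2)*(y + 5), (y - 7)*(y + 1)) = 1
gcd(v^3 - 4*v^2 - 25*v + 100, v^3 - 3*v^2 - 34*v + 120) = v^2 - 9*v + 20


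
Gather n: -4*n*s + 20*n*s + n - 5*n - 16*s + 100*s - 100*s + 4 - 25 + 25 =n*(16*s - 4) - 16*s + 4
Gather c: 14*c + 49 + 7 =14*c + 56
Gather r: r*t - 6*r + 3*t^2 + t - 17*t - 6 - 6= r*(t - 6) + 3*t^2 - 16*t - 12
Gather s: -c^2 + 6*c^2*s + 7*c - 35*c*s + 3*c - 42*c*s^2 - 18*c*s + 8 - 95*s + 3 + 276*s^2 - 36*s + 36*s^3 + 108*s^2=-c^2 + 10*c + 36*s^3 + s^2*(384 - 42*c) + s*(6*c^2 - 53*c - 131) + 11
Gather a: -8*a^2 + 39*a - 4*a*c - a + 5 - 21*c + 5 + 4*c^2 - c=-8*a^2 + a*(38 - 4*c) + 4*c^2 - 22*c + 10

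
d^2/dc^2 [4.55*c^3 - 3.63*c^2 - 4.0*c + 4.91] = 27.3*c - 7.26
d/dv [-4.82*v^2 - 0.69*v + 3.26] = -9.64*v - 0.69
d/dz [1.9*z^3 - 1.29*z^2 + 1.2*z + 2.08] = 5.7*z^2 - 2.58*z + 1.2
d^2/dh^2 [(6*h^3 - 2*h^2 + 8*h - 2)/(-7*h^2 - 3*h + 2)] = 4*(-286*h^3 + 243*h^2 - 141*h + 3)/(343*h^6 + 441*h^5 - 105*h^4 - 225*h^3 + 30*h^2 + 36*h - 8)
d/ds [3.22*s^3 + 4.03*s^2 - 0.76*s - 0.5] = 9.66*s^2 + 8.06*s - 0.76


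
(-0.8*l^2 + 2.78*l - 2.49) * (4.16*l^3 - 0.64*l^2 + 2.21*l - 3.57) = -3.328*l^5 + 12.0768*l^4 - 13.9056*l^3 + 10.5934*l^2 - 15.4275*l + 8.8893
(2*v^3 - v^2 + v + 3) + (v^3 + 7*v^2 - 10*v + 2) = 3*v^3 + 6*v^2 - 9*v + 5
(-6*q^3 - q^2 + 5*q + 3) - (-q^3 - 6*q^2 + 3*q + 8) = -5*q^3 + 5*q^2 + 2*q - 5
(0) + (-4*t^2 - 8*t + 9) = -4*t^2 - 8*t + 9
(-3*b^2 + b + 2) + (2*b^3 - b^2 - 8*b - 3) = 2*b^3 - 4*b^2 - 7*b - 1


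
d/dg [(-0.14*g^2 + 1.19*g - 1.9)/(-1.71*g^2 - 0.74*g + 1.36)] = (2.1385*g^2 - 6.8788*g + 0.2124)/(2.9241*g^4 + 2.5308*g^3 - 4.1036*g^2 - 2.0128*g + 1.8496)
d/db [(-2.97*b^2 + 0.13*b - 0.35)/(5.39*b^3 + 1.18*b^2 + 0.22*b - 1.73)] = (16.0083*b^4 - 1.4014*b^3 + 4.8527*b^2 + 11.1022*b - 0.1479)/(29.0521*b^6 + 12.7204*b^5 + 3.764*b^4 - 18.1302*b^3 - 4.0344*b^2 - 0.7612*b + 2.9929)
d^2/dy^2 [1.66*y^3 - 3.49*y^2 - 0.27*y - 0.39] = 9.96*y - 6.98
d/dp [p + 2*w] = 1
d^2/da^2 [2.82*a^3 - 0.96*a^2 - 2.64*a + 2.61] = 16.92*a - 1.92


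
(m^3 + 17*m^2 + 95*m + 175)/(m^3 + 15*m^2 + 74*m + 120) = (m^2 + 12*m + 35)/(m^2 + 10*m + 24)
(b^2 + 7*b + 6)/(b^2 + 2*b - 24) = (b + 1)/(b - 4)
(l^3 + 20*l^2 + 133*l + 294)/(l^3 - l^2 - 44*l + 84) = (l^2 + 13*l + 42)/(l^2 - 8*l + 12)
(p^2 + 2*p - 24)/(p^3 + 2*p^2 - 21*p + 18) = (p - 4)/(p^2 - 4*p + 3)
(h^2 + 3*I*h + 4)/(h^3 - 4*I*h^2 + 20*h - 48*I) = (h - I)/(h^2 - 8*I*h - 12)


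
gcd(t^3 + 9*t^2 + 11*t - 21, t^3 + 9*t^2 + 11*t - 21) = t^3 + 9*t^2 + 11*t - 21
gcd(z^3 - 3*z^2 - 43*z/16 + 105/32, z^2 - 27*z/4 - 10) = z + 5/4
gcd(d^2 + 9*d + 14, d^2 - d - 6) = d + 2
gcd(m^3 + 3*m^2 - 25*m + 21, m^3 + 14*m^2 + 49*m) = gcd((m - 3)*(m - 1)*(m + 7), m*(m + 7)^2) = m + 7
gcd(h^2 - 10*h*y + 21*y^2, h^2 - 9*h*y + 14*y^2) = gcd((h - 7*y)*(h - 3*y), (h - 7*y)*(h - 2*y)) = -h + 7*y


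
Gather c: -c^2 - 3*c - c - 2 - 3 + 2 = -c^2 - 4*c - 3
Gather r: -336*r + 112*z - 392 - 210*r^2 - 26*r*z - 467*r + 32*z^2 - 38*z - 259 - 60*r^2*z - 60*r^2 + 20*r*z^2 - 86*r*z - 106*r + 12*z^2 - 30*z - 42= r^2*(-60*z - 270) + r*(20*z^2 - 112*z - 909) + 44*z^2 + 44*z - 693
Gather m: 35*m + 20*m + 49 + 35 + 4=55*m + 88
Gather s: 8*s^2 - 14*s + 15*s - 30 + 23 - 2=8*s^2 + s - 9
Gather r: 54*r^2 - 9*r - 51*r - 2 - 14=54*r^2 - 60*r - 16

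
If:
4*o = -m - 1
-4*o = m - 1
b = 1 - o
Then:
No Solution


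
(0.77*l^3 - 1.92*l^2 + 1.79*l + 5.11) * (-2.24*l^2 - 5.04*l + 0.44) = -1.7248*l^5 + 0.42*l^4 + 6.006*l^3 - 21.3128*l^2 - 24.9668*l + 2.2484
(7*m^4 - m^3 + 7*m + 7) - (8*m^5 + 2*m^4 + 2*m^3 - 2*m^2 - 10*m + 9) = -8*m^5 + 5*m^4 - 3*m^3 + 2*m^2 + 17*m - 2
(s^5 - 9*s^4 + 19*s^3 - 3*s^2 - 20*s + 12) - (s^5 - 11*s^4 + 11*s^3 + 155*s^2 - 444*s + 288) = 2*s^4 + 8*s^3 - 158*s^2 + 424*s - 276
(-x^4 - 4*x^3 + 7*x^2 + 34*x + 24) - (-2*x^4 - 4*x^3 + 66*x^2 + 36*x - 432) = x^4 - 59*x^2 - 2*x + 456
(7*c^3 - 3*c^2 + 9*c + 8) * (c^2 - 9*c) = 7*c^5 - 66*c^4 + 36*c^3 - 73*c^2 - 72*c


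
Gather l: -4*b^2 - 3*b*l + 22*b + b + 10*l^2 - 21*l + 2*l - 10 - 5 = -4*b^2 + 23*b + 10*l^2 + l*(-3*b - 19) - 15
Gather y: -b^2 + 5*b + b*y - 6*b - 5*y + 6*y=-b^2 - b + y*(b + 1)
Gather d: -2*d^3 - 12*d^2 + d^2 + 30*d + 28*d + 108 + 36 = -2*d^3 - 11*d^2 + 58*d + 144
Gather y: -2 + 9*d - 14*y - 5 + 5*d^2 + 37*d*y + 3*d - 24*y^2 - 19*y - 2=5*d^2 + 12*d - 24*y^2 + y*(37*d - 33) - 9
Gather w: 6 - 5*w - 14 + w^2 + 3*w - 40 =w^2 - 2*w - 48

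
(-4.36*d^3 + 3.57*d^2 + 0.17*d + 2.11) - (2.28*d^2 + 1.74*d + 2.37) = -4.36*d^3 + 1.29*d^2 - 1.57*d - 0.26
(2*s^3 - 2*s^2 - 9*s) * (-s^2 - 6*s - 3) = -2*s^5 - 10*s^4 + 15*s^3 + 60*s^2 + 27*s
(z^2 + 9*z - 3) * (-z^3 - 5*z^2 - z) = -z^5 - 14*z^4 - 43*z^3 + 6*z^2 + 3*z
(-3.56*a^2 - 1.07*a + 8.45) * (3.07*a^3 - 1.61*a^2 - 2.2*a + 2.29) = -10.9292*a^5 + 2.4467*a^4 + 35.4962*a^3 - 19.4029*a^2 - 21.0403*a + 19.3505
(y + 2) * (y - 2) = y^2 - 4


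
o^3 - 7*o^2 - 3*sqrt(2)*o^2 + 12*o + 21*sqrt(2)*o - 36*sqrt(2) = (o - 4)*(o - 3)*(o - 3*sqrt(2))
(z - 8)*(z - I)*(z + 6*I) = z^3 - 8*z^2 + 5*I*z^2 + 6*z - 40*I*z - 48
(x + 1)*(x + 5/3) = x^2 + 8*x/3 + 5/3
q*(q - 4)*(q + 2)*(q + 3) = q^4 + q^3 - 14*q^2 - 24*q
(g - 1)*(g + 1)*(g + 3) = g^3 + 3*g^2 - g - 3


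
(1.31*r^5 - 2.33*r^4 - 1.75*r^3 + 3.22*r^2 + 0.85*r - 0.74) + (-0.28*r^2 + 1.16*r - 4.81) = 1.31*r^5 - 2.33*r^4 - 1.75*r^3 + 2.94*r^2 + 2.01*r - 5.55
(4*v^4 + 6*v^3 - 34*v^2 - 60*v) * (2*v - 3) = 8*v^5 - 86*v^3 - 18*v^2 + 180*v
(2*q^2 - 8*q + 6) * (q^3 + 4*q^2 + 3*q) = 2*q^5 - 20*q^3 + 18*q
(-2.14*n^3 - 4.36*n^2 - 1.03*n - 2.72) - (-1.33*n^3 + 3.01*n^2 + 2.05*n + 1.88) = -0.81*n^3 - 7.37*n^2 - 3.08*n - 4.6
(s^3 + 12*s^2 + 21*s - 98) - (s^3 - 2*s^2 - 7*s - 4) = 14*s^2 + 28*s - 94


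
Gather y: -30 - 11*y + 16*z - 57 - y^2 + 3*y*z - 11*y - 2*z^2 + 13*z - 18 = -y^2 + y*(3*z - 22) - 2*z^2 + 29*z - 105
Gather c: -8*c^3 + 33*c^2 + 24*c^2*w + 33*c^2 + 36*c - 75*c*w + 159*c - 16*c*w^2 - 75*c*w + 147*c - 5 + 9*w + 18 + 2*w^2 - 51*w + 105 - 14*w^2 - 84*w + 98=-8*c^3 + c^2*(24*w + 66) + c*(-16*w^2 - 150*w + 342) - 12*w^2 - 126*w + 216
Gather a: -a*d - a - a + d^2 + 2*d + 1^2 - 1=a*(-d - 2) + d^2 + 2*d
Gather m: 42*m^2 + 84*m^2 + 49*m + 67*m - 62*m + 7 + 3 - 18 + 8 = 126*m^2 + 54*m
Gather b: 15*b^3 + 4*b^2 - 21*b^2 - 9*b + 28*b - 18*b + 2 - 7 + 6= 15*b^3 - 17*b^2 + b + 1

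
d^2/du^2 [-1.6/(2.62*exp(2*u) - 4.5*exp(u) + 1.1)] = (-1.6*(5.24*exp(u) - 4.5)*(10.48*exp(u) - 9.0)*exp(u) + (16.768*exp(u) - 7.2)*(2.62*exp(2*u) - 4.5*exp(u) + 1.1))*exp(u)/(2.62*exp(2*u) - 4.5*exp(u) + 1.1)^3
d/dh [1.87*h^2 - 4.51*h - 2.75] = 3.74*h - 4.51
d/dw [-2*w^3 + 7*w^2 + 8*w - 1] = -6*w^2 + 14*w + 8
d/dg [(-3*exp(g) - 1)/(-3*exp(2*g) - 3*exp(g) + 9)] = (-(2*exp(g) + 1)*(3*exp(g) + 1)/3 + exp(2*g) + exp(g) - 3)*exp(g)/(exp(2*g) + exp(g) - 3)^2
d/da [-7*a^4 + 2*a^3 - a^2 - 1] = 2*a*(-14*a^2 + 3*a - 1)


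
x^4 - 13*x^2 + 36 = (x - 3)*(x - 2)*(x + 2)*(x + 3)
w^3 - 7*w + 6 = (w - 2)*(w - 1)*(w + 3)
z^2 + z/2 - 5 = (z - 2)*(z + 5/2)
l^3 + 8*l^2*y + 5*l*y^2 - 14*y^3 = (l - y)*(l + 2*y)*(l + 7*y)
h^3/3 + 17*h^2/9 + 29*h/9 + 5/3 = (h/3 + 1)*(h + 1)*(h + 5/3)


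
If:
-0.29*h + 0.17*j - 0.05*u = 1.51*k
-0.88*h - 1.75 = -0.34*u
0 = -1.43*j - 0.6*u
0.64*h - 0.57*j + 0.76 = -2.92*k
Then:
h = -8.61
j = 7.19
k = 3.03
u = -17.15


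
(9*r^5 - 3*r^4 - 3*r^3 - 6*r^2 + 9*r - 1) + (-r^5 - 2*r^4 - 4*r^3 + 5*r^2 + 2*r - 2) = 8*r^5 - 5*r^4 - 7*r^3 - r^2 + 11*r - 3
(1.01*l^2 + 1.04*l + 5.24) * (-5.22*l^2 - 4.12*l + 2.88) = -5.2722*l^4 - 9.59*l^3 - 28.7288*l^2 - 18.5936*l + 15.0912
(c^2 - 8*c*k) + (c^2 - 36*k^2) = 2*c^2 - 8*c*k - 36*k^2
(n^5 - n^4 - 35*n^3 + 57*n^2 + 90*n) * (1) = n^5 - n^4 - 35*n^3 + 57*n^2 + 90*n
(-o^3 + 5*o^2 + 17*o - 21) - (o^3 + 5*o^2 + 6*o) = -2*o^3 + 11*o - 21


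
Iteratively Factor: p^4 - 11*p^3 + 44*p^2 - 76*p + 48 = (p - 2)*(p^3 - 9*p^2 + 26*p - 24) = (p - 2)^2*(p^2 - 7*p + 12) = (p - 3)*(p - 2)^2*(p - 4)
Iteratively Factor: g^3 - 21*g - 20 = (g - 5)*(g^2 + 5*g + 4) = (g - 5)*(g + 4)*(g + 1)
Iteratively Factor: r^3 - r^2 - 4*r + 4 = (r - 1)*(r^2 - 4) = (r - 2)*(r - 1)*(r + 2)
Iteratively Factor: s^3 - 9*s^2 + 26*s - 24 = (s - 4)*(s^2 - 5*s + 6) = (s - 4)*(s - 2)*(s - 3)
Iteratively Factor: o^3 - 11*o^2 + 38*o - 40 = (o - 5)*(o^2 - 6*o + 8) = (o - 5)*(o - 2)*(o - 4)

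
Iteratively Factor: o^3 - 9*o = (o + 3)*(o^2 - 3*o) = o*(o + 3)*(o - 3)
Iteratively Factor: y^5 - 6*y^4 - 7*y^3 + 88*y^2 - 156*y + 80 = (y - 5)*(y^4 - y^3 - 12*y^2 + 28*y - 16) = (y - 5)*(y + 4)*(y^3 - 5*y^2 + 8*y - 4) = (y - 5)*(y - 2)*(y + 4)*(y^2 - 3*y + 2) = (y - 5)*(y - 2)*(y - 1)*(y + 4)*(y - 2)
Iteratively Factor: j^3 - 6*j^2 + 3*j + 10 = (j - 5)*(j^2 - j - 2) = (j - 5)*(j + 1)*(j - 2)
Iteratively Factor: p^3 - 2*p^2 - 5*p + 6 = (p - 3)*(p^2 + p - 2) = (p - 3)*(p + 2)*(p - 1)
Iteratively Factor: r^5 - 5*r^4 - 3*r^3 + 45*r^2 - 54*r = (r - 2)*(r^4 - 3*r^3 - 9*r^2 + 27*r) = r*(r - 2)*(r^3 - 3*r^2 - 9*r + 27) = r*(r - 2)*(r + 3)*(r^2 - 6*r + 9) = r*(r - 3)*(r - 2)*(r + 3)*(r - 3)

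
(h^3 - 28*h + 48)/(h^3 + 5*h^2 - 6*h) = (h^2 - 6*h + 8)/(h*(h - 1))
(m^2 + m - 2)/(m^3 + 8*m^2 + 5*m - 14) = 1/(m + 7)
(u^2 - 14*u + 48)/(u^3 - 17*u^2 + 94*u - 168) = (u - 8)/(u^2 - 11*u + 28)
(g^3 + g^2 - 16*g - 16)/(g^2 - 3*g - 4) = g + 4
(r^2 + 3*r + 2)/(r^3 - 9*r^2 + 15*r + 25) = (r + 2)/(r^2 - 10*r + 25)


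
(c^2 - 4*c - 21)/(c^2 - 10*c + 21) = (c + 3)/(c - 3)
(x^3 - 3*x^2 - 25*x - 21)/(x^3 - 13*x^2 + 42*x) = (x^2 + 4*x + 3)/(x*(x - 6))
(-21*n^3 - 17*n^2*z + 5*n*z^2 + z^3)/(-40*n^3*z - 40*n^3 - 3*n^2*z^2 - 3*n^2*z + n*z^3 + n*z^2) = (21*n^3 + 17*n^2*z - 5*n*z^2 - z^3)/(n*(40*n^2*z + 40*n^2 + 3*n*z^2 + 3*n*z - z^3 - z^2))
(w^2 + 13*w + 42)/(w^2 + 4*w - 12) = (w + 7)/(w - 2)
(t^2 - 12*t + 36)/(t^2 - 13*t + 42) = (t - 6)/(t - 7)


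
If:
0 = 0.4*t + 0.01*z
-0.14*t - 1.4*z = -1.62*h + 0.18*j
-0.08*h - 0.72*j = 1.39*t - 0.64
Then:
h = 0.856821646341463*z + 0.0975609756097561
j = 0.878048780487805 - 0.0469385162601626*z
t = -0.025*z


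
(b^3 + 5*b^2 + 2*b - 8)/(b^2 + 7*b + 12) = (b^2 + b - 2)/(b + 3)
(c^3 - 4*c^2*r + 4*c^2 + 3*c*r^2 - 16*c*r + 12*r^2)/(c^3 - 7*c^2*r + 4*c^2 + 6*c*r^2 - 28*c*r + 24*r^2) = (-c + 3*r)/(-c + 6*r)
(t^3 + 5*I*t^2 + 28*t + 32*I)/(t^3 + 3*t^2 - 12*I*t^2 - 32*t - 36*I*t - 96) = (t^2 + 9*I*t - 8)/(t^2 + t*(3 - 8*I) - 24*I)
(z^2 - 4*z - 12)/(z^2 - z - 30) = (z + 2)/(z + 5)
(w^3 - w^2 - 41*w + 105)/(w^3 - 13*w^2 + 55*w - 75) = (w + 7)/(w - 5)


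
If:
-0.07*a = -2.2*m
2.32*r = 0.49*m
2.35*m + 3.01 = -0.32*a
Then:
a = -7.62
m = -0.24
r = -0.05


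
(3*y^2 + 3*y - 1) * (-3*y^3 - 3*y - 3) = -9*y^5 - 9*y^4 - 6*y^3 - 18*y^2 - 6*y + 3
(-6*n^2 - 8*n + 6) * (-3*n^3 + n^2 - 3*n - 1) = 18*n^5 + 18*n^4 - 8*n^3 + 36*n^2 - 10*n - 6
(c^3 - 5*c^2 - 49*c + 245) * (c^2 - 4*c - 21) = c^5 - 9*c^4 - 50*c^3 + 546*c^2 + 49*c - 5145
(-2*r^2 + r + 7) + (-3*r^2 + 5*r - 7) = -5*r^2 + 6*r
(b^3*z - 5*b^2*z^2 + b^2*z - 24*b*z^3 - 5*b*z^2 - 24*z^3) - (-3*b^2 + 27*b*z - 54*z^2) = b^3*z - 5*b^2*z^2 + b^2*z + 3*b^2 - 24*b*z^3 - 5*b*z^2 - 27*b*z - 24*z^3 + 54*z^2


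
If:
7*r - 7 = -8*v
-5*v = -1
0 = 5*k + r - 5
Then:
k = 148/175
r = 27/35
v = 1/5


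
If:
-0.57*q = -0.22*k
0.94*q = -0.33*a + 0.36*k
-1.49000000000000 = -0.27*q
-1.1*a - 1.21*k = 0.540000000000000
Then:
No Solution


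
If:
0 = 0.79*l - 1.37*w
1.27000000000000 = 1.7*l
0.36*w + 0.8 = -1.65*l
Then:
No Solution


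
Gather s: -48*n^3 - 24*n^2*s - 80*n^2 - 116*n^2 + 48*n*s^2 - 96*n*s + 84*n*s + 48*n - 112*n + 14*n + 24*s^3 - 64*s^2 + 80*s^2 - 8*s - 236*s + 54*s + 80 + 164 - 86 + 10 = -48*n^3 - 196*n^2 - 50*n + 24*s^3 + s^2*(48*n + 16) + s*(-24*n^2 - 12*n - 190) + 168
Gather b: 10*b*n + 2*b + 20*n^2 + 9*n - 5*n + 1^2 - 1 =b*(10*n + 2) + 20*n^2 + 4*n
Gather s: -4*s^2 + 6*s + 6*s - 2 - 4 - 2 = -4*s^2 + 12*s - 8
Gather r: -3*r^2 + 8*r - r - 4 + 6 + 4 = -3*r^2 + 7*r + 6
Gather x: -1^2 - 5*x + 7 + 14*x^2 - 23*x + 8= 14*x^2 - 28*x + 14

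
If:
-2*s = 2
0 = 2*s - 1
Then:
No Solution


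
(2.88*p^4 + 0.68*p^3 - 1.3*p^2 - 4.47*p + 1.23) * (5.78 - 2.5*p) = -7.2*p^5 + 14.9464*p^4 + 7.1804*p^3 + 3.661*p^2 - 28.9116*p + 7.1094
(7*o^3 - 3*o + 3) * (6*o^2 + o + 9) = 42*o^5 + 7*o^4 + 45*o^3 + 15*o^2 - 24*o + 27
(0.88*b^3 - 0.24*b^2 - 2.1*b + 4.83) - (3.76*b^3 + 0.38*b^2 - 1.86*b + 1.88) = -2.88*b^3 - 0.62*b^2 - 0.24*b + 2.95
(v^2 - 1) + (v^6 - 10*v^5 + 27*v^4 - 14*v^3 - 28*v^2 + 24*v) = v^6 - 10*v^5 + 27*v^4 - 14*v^3 - 27*v^2 + 24*v - 1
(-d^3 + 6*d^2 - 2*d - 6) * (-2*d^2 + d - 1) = 2*d^5 - 13*d^4 + 11*d^3 + 4*d^2 - 4*d + 6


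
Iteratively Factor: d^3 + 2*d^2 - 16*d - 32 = (d + 4)*(d^2 - 2*d - 8) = (d - 4)*(d + 4)*(d + 2)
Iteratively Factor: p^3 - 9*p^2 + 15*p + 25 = (p - 5)*(p^2 - 4*p - 5) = (p - 5)^2*(p + 1)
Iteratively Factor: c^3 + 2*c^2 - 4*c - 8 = (c + 2)*(c^2 - 4) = (c + 2)^2*(c - 2)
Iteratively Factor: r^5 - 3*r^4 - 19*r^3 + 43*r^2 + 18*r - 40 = (r - 2)*(r^4 - r^3 - 21*r^2 + r + 20) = (r - 2)*(r - 1)*(r^3 - 21*r - 20) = (r - 2)*(r - 1)*(r + 4)*(r^2 - 4*r - 5) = (r - 2)*(r - 1)*(r + 1)*(r + 4)*(r - 5)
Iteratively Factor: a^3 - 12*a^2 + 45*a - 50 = (a - 5)*(a^2 - 7*a + 10) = (a - 5)*(a - 2)*(a - 5)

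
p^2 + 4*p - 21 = (p - 3)*(p + 7)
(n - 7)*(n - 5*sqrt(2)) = n^2 - 5*sqrt(2)*n - 7*n + 35*sqrt(2)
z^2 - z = z*(z - 1)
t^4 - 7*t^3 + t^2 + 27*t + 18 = (t - 6)*(t - 3)*(t + 1)^2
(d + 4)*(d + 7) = d^2 + 11*d + 28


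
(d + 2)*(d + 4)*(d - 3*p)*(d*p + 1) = d^4*p - 3*d^3*p^2 + 6*d^3*p + d^3 - 18*d^2*p^2 + 5*d^2*p + 6*d^2 - 24*d*p^2 - 18*d*p + 8*d - 24*p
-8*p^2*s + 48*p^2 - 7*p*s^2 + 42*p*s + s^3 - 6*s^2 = (-8*p + s)*(p + s)*(s - 6)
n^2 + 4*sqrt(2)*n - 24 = (n - 2*sqrt(2))*(n + 6*sqrt(2))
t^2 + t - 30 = (t - 5)*(t + 6)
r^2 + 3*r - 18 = (r - 3)*(r + 6)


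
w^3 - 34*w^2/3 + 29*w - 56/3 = (w - 8)*(w - 7/3)*(w - 1)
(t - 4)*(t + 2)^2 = t^3 - 12*t - 16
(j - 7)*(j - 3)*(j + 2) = j^3 - 8*j^2 + j + 42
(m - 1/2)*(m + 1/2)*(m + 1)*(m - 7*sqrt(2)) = m^4 - 7*sqrt(2)*m^3 + m^3 - 7*sqrt(2)*m^2 - m^2/4 - m/4 + 7*sqrt(2)*m/4 + 7*sqrt(2)/4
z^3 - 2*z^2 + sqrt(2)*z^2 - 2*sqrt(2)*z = z*(z - 2)*(z + sqrt(2))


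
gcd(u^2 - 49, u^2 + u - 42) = u + 7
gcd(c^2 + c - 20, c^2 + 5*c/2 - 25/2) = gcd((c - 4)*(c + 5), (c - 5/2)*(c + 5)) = c + 5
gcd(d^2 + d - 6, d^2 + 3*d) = d + 3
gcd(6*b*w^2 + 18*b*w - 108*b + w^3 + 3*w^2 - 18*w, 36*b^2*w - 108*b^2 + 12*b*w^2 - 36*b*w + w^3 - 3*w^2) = 6*b*w - 18*b + w^2 - 3*w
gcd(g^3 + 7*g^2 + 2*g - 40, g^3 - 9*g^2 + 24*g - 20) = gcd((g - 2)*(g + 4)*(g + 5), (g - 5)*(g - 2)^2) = g - 2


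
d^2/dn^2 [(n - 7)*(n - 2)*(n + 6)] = 6*n - 6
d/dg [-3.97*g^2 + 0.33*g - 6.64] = 0.33 - 7.94*g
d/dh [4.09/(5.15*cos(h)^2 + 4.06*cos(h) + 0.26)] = (42.127*cos(h) + 16.6054)*sin(h)/(5.15*cos(h)^2 + 4.06*cos(h) + 0.26)^2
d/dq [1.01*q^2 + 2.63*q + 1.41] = 2.02*q + 2.63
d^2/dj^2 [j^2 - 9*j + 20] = 2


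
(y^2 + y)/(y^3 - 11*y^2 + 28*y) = (y + 1)/(y^2 - 11*y + 28)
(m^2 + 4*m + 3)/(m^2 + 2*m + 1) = (m + 3)/(m + 1)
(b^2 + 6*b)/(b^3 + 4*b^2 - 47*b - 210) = b/(b^2 - 2*b - 35)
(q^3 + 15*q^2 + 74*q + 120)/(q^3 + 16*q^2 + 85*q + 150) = (q + 4)/(q + 5)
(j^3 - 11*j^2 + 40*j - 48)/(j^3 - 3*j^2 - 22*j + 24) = (j^3 - 11*j^2 + 40*j - 48)/(j^3 - 3*j^2 - 22*j + 24)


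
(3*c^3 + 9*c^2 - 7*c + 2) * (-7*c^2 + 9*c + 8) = -21*c^5 - 36*c^4 + 154*c^3 - 5*c^2 - 38*c + 16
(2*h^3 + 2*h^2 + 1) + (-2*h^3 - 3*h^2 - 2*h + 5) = -h^2 - 2*h + 6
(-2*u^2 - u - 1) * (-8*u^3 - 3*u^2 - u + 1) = 16*u^5 + 14*u^4 + 13*u^3 + 2*u^2 - 1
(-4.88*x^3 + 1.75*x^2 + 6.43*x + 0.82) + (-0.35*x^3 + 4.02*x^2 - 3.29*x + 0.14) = -5.23*x^3 + 5.77*x^2 + 3.14*x + 0.96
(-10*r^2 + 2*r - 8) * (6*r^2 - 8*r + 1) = -60*r^4 + 92*r^3 - 74*r^2 + 66*r - 8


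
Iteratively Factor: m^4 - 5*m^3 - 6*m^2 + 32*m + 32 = (m + 1)*(m^3 - 6*m^2 + 32) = (m + 1)*(m + 2)*(m^2 - 8*m + 16) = (m - 4)*(m + 1)*(m + 2)*(m - 4)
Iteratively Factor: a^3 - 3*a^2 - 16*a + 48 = (a + 4)*(a^2 - 7*a + 12) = (a - 4)*(a + 4)*(a - 3)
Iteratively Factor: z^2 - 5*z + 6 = (z - 2)*(z - 3)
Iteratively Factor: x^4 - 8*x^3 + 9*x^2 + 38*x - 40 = (x + 2)*(x^3 - 10*x^2 + 29*x - 20) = (x - 4)*(x + 2)*(x^2 - 6*x + 5) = (x - 4)*(x - 1)*(x + 2)*(x - 5)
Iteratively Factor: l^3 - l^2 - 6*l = (l)*(l^2 - l - 6) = l*(l + 2)*(l - 3)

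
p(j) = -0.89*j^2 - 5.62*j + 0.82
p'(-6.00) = 5.06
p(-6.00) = 2.50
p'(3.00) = -10.96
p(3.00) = -24.05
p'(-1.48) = -2.99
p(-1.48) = 7.19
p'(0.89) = -7.20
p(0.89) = -4.89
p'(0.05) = -5.71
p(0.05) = 0.54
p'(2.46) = -10.00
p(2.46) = -18.39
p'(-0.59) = -4.57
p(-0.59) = 3.83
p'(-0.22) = -5.23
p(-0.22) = 2.01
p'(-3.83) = 1.20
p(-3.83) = 9.29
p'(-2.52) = -1.13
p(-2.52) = 9.33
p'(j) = -1.78*j - 5.62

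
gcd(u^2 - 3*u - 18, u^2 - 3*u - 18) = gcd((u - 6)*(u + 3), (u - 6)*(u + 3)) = u^2 - 3*u - 18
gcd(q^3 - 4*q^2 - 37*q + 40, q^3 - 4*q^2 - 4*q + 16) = 1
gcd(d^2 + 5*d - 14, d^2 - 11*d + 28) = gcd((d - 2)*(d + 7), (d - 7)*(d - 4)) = 1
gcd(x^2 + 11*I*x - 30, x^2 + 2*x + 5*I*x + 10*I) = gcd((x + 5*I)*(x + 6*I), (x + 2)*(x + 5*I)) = x + 5*I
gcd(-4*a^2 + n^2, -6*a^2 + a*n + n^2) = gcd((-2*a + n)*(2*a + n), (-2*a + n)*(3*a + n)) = 2*a - n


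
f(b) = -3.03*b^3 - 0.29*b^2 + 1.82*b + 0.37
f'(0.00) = 1.82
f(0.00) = 0.37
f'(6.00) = -328.90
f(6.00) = -653.63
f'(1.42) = -17.33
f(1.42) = -6.31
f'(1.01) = -8.04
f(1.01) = -1.21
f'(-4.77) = -202.24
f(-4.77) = 313.94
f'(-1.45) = -16.45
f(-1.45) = 6.36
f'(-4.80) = -204.83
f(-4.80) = 320.05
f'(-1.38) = -14.69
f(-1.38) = 5.27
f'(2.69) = -65.52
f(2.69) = -55.81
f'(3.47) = -109.64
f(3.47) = -123.41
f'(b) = -9.09*b^2 - 0.58*b + 1.82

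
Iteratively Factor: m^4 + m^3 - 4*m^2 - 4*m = (m)*(m^3 + m^2 - 4*m - 4) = m*(m - 2)*(m^2 + 3*m + 2) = m*(m - 2)*(m + 2)*(m + 1)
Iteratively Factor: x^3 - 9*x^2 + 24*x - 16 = (x - 4)*(x^2 - 5*x + 4) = (x - 4)^2*(x - 1)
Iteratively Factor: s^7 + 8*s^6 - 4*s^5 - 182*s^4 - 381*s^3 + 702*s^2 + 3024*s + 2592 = (s + 3)*(s^6 + 5*s^5 - 19*s^4 - 125*s^3 - 6*s^2 + 720*s + 864) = (s - 3)*(s + 3)*(s^5 + 8*s^4 + 5*s^3 - 110*s^2 - 336*s - 288) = (s - 3)*(s + 3)^2*(s^4 + 5*s^3 - 10*s^2 - 80*s - 96) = (s - 4)*(s - 3)*(s + 3)^2*(s^3 + 9*s^2 + 26*s + 24) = (s - 4)*(s - 3)*(s + 2)*(s + 3)^2*(s^2 + 7*s + 12) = (s - 4)*(s - 3)*(s + 2)*(s + 3)^2*(s + 4)*(s + 3)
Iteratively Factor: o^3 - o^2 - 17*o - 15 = (o + 1)*(o^2 - 2*o - 15) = (o + 1)*(o + 3)*(o - 5)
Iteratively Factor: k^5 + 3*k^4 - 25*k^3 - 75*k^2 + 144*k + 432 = (k + 3)*(k^4 - 25*k^2 + 144) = (k - 4)*(k + 3)*(k^3 + 4*k^2 - 9*k - 36) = (k - 4)*(k - 3)*(k + 3)*(k^2 + 7*k + 12) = (k - 4)*(k - 3)*(k + 3)*(k + 4)*(k + 3)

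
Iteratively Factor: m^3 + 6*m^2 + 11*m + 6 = (m + 2)*(m^2 + 4*m + 3) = (m + 2)*(m + 3)*(m + 1)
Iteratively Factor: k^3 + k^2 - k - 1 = (k + 1)*(k^2 - 1) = (k - 1)*(k + 1)*(k + 1)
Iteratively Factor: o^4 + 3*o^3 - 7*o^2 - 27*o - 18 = (o - 3)*(o^3 + 6*o^2 + 11*o + 6) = (o - 3)*(o + 3)*(o^2 + 3*o + 2) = (o - 3)*(o + 1)*(o + 3)*(o + 2)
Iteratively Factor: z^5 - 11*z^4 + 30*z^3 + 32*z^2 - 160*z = (z - 4)*(z^4 - 7*z^3 + 2*z^2 + 40*z) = (z - 4)^2*(z^3 - 3*z^2 - 10*z) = (z - 5)*(z - 4)^2*(z^2 + 2*z) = (z - 5)*(z - 4)^2*(z + 2)*(z)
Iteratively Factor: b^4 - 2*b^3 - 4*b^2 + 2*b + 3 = (b + 1)*(b^3 - 3*b^2 - b + 3) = (b - 3)*(b + 1)*(b^2 - 1) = (b - 3)*(b + 1)^2*(b - 1)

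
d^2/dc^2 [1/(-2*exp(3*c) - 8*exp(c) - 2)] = (-(3*exp(2*c) + 4)^2*exp(c) + (9*exp(2*c) + 4)*(exp(3*c) + 4*exp(c) + 1)/2)*exp(c)/(exp(3*c) + 4*exp(c) + 1)^3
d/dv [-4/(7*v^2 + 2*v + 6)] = 8*(7*v + 1)/(7*v^2 + 2*v + 6)^2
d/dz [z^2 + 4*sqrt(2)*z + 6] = 2*z + 4*sqrt(2)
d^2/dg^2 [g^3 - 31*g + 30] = 6*g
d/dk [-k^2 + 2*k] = 2 - 2*k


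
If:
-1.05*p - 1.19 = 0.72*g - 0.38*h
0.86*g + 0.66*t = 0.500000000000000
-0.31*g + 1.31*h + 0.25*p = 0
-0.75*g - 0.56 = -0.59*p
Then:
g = -1.10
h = -0.17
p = -0.44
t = 2.19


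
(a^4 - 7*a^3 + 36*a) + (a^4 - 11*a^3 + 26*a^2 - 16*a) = 2*a^4 - 18*a^3 + 26*a^2 + 20*a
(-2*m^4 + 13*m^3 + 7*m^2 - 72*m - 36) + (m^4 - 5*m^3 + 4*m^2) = -m^4 + 8*m^3 + 11*m^2 - 72*m - 36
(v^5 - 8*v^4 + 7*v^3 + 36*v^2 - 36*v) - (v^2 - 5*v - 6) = v^5 - 8*v^4 + 7*v^3 + 35*v^2 - 31*v + 6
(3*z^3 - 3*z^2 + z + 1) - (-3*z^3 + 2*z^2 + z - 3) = 6*z^3 - 5*z^2 + 4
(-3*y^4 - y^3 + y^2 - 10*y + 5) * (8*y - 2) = -24*y^5 - 2*y^4 + 10*y^3 - 82*y^2 + 60*y - 10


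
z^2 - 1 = (z - 1)*(z + 1)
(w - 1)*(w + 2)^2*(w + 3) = w^4 + 6*w^3 + 9*w^2 - 4*w - 12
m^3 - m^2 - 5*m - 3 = (m - 3)*(m + 1)^2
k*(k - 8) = k^2 - 8*k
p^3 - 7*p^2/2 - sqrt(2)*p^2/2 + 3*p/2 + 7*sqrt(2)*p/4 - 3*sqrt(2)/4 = (p - 3)*(p - 1/2)*(p - sqrt(2)/2)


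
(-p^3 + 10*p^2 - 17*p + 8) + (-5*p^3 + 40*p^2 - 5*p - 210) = -6*p^3 + 50*p^2 - 22*p - 202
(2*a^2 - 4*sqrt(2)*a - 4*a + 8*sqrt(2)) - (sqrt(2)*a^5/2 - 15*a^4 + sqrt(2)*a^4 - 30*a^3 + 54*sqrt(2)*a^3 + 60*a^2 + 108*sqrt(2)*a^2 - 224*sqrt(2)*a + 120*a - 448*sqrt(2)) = -sqrt(2)*a^5/2 - sqrt(2)*a^4 + 15*a^4 - 54*sqrt(2)*a^3 + 30*a^3 - 108*sqrt(2)*a^2 - 58*a^2 - 124*a + 220*sqrt(2)*a + 456*sqrt(2)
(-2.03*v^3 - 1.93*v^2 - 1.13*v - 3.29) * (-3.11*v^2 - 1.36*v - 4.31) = 6.3133*v^5 + 8.7631*v^4 + 14.8884*v^3 + 20.087*v^2 + 9.3447*v + 14.1799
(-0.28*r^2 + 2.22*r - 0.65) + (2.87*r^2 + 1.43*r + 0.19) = 2.59*r^2 + 3.65*r - 0.46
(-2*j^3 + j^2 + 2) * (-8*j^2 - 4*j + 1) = 16*j^5 - 6*j^3 - 15*j^2 - 8*j + 2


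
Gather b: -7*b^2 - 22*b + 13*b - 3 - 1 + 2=-7*b^2 - 9*b - 2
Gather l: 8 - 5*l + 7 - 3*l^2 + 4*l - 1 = -3*l^2 - l + 14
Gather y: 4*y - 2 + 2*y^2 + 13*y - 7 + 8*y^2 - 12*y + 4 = 10*y^2 + 5*y - 5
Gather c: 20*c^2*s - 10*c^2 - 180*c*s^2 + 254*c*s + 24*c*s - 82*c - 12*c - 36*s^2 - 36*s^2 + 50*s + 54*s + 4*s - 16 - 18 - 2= c^2*(20*s - 10) + c*(-180*s^2 + 278*s - 94) - 72*s^2 + 108*s - 36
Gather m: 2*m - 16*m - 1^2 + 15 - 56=-14*m - 42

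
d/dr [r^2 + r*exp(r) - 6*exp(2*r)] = r*exp(r) + 2*r - 12*exp(2*r) + exp(r)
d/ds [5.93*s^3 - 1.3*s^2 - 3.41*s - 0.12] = 17.79*s^2 - 2.6*s - 3.41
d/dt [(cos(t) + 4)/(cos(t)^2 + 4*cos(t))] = sin(t)/cos(t)^2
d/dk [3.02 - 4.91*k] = -4.91000000000000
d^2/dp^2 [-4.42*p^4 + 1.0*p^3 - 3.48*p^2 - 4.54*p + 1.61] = -53.04*p^2 + 6.0*p - 6.96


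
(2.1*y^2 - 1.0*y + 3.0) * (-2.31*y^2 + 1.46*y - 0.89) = -4.851*y^4 + 5.376*y^3 - 10.259*y^2 + 5.27*y - 2.67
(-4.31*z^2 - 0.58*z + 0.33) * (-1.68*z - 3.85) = 7.2408*z^3 + 17.5679*z^2 + 1.6786*z - 1.2705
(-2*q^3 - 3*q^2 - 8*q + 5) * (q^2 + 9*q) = -2*q^5 - 21*q^4 - 35*q^3 - 67*q^2 + 45*q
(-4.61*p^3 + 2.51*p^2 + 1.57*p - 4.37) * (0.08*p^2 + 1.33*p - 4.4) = -0.3688*p^5 - 5.9305*p^4 + 23.7479*p^3 - 9.3055*p^2 - 12.7201*p + 19.228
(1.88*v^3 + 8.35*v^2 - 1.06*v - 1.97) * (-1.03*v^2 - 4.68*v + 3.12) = -1.9364*v^5 - 17.3989*v^4 - 32.1206*v^3 + 33.0419*v^2 + 5.9124*v - 6.1464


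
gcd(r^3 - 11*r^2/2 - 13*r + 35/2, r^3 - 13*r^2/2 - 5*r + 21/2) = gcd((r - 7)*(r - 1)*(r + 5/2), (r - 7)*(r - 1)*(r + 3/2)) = r^2 - 8*r + 7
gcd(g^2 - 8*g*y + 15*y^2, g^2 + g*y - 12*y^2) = -g + 3*y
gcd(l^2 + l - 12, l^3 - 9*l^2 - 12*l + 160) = l + 4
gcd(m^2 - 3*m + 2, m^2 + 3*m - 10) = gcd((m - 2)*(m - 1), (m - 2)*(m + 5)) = m - 2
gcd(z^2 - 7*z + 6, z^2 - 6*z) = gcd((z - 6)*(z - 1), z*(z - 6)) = z - 6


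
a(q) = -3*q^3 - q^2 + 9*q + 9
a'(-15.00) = -1986.00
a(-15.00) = 9774.00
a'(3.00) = -78.00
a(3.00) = -54.00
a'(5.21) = -245.72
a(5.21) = -395.52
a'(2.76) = -65.08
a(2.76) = -36.85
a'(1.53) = -15.13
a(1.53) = 9.68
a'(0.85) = 0.80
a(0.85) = 14.09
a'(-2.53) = -43.55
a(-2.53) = 28.41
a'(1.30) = -8.81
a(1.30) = 12.42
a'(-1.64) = -11.93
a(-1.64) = 4.78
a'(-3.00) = -66.00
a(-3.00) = 54.00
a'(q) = -9*q^2 - 2*q + 9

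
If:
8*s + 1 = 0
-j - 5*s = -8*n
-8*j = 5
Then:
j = -5/8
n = -5/32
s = -1/8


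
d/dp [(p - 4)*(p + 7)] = 2*p + 3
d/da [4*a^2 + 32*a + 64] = 8*a + 32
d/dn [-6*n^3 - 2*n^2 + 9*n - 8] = -18*n^2 - 4*n + 9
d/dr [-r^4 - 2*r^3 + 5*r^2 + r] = -4*r^3 - 6*r^2 + 10*r + 1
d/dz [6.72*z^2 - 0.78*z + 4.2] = 13.44*z - 0.78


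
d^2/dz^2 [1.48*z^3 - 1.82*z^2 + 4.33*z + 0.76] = 8.88*z - 3.64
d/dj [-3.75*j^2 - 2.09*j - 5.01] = -7.5*j - 2.09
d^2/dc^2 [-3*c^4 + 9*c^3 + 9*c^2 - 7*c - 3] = -36*c^2 + 54*c + 18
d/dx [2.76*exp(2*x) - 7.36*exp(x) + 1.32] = (5.52*exp(x) - 7.36)*exp(x)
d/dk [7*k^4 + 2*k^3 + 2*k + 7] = 28*k^3 + 6*k^2 + 2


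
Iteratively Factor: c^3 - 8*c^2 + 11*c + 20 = (c - 5)*(c^2 - 3*c - 4) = (c - 5)*(c + 1)*(c - 4)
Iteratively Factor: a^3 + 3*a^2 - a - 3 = (a - 1)*(a^2 + 4*a + 3) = (a - 1)*(a + 3)*(a + 1)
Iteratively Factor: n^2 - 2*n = (n - 2)*(n)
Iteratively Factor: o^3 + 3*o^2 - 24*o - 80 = (o + 4)*(o^2 - o - 20) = (o - 5)*(o + 4)*(o + 4)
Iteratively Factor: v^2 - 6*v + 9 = (v - 3)*(v - 3)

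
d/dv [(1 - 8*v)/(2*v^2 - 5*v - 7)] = (16*v^2 - 4*v + 61)/(4*v^4 - 20*v^3 - 3*v^2 + 70*v + 49)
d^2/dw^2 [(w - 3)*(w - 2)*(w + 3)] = 6*w - 4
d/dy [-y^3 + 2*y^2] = y*(4 - 3*y)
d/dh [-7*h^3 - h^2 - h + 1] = -21*h^2 - 2*h - 1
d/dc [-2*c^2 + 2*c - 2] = 2 - 4*c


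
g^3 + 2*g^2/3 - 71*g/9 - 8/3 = (g - 8/3)*(g + 1/3)*(g + 3)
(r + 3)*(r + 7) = r^2 + 10*r + 21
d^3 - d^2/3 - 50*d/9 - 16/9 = (d - 8/3)*(d + 1/3)*(d + 2)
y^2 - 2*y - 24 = (y - 6)*(y + 4)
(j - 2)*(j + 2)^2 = j^3 + 2*j^2 - 4*j - 8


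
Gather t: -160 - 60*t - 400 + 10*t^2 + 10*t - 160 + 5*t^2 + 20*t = 15*t^2 - 30*t - 720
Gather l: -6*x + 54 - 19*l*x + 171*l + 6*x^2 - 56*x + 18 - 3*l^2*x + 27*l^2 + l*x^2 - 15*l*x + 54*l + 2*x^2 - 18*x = l^2*(27 - 3*x) + l*(x^2 - 34*x + 225) + 8*x^2 - 80*x + 72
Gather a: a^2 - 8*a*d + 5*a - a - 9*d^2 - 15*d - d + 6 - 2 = a^2 + a*(4 - 8*d) - 9*d^2 - 16*d + 4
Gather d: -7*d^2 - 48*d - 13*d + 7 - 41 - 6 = -7*d^2 - 61*d - 40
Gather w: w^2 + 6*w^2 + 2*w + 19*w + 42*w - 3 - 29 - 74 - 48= 7*w^2 + 63*w - 154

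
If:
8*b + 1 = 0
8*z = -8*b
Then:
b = -1/8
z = 1/8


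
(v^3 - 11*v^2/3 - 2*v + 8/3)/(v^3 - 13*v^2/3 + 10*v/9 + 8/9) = 3*(v + 1)/(3*v + 1)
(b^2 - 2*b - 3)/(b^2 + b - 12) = (b + 1)/(b + 4)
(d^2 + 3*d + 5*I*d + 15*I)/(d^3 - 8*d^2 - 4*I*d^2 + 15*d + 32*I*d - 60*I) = (d^2 + d*(3 + 5*I) + 15*I)/(d^3 - 4*d^2*(2 + I) + d*(15 + 32*I) - 60*I)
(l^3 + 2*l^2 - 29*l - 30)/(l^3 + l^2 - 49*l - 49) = (l^2 + l - 30)/(l^2 - 49)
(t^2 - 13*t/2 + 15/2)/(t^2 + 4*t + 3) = (2*t^2 - 13*t + 15)/(2*(t^2 + 4*t + 3))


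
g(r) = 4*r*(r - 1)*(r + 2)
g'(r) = 4*r*(r - 1) + 4*r*(r + 2) + 4*(r - 1)*(r + 2)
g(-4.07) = -170.86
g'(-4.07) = 158.22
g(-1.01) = 8.04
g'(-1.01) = -3.84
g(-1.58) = 6.85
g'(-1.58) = 9.32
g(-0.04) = 0.33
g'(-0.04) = -8.30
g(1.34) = 6.09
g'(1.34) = 24.27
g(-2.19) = -5.31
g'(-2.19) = 32.03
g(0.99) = -0.12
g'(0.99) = 11.68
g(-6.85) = -1043.19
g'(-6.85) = 500.27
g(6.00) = 960.00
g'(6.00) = 472.00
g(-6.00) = -672.00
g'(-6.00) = 376.00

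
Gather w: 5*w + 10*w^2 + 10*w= 10*w^2 + 15*w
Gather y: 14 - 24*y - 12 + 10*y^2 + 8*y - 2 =10*y^2 - 16*y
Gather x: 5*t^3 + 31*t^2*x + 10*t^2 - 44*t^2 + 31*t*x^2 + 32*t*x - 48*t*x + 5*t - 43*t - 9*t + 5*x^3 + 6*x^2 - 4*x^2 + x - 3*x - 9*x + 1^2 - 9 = 5*t^3 - 34*t^2 - 47*t + 5*x^3 + x^2*(31*t + 2) + x*(31*t^2 - 16*t - 11) - 8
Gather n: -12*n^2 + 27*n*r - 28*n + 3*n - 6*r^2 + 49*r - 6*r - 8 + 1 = -12*n^2 + n*(27*r - 25) - 6*r^2 + 43*r - 7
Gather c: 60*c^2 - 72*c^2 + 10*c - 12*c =-12*c^2 - 2*c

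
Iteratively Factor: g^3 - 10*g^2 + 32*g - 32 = (g - 2)*(g^2 - 8*g + 16) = (g - 4)*(g - 2)*(g - 4)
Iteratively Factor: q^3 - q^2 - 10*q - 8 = (q + 2)*(q^2 - 3*q - 4) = (q + 1)*(q + 2)*(q - 4)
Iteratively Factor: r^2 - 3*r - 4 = (r - 4)*(r + 1)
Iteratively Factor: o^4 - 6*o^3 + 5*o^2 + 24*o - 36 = (o - 2)*(o^3 - 4*o^2 - 3*o + 18) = (o - 2)*(o + 2)*(o^2 - 6*o + 9) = (o - 3)*(o - 2)*(o + 2)*(o - 3)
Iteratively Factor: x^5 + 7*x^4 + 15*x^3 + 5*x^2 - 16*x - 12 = (x + 1)*(x^4 + 6*x^3 + 9*x^2 - 4*x - 12) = (x + 1)*(x + 2)*(x^3 + 4*x^2 + x - 6) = (x + 1)*(x + 2)^2*(x^2 + 2*x - 3) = (x - 1)*(x + 1)*(x + 2)^2*(x + 3)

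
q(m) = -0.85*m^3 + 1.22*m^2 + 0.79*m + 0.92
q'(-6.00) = -105.65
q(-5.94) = 217.42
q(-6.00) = 223.70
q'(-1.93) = -13.42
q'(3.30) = -18.93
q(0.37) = 1.34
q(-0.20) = 0.82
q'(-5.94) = -103.68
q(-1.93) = 10.05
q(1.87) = 1.11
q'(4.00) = -30.25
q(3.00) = -8.68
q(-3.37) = 44.64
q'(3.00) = -14.84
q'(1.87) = -3.56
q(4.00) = -30.80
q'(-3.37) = -36.39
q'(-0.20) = 0.20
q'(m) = -2.55*m^2 + 2.44*m + 0.79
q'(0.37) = 1.34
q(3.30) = -13.73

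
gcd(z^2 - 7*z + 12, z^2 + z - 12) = z - 3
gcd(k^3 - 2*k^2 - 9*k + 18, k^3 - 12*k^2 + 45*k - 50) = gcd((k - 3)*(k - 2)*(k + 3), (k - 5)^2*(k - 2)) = k - 2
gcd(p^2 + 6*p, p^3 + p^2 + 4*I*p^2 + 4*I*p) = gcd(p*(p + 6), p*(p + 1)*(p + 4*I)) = p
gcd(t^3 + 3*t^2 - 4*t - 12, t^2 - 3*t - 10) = t + 2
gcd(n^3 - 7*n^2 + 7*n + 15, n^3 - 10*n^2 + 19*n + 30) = n^2 - 4*n - 5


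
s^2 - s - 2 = (s - 2)*(s + 1)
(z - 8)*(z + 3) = z^2 - 5*z - 24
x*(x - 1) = x^2 - x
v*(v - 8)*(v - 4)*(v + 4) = v^4 - 8*v^3 - 16*v^2 + 128*v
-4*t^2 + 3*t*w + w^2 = (-t + w)*(4*t + w)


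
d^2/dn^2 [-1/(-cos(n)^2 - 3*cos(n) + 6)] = (-4*sin(n)^4 + 35*sin(n)^2 - 27*cos(n)/4 - 9*cos(3*n)/4 - 1)/(-sin(n)^2 + 3*cos(n) - 5)^3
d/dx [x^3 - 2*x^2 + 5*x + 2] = 3*x^2 - 4*x + 5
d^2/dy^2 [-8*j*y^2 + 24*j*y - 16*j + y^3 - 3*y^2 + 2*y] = -16*j + 6*y - 6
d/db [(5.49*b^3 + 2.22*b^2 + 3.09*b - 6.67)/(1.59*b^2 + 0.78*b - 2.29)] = (8.7291*b^4 + 8.5644*b^3 - 40.8978*b^2 + 11.043*b - 1.8735)/(2.5281*b^4 + 2.4804*b^3 - 6.6738*b^2 - 3.5724*b + 5.2441)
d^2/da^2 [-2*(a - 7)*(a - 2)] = -4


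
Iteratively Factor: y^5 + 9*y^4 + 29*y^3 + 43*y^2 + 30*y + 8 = (y + 1)*(y^4 + 8*y^3 + 21*y^2 + 22*y + 8) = (y + 1)*(y + 2)*(y^3 + 6*y^2 + 9*y + 4) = (y + 1)*(y + 2)*(y + 4)*(y^2 + 2*y + 1) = (y + 1)^2*(y + 2)*(y + 4)*(y + 1)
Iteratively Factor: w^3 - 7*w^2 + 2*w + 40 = (w - 5)*(w^2 - 2*w - 8) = (w - 5)*(w - 4)*(w + 2)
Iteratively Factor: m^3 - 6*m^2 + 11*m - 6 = (m - 1)*(m^2 - 5*m + 6) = (m - 2)*(m - 1)*(m - 3)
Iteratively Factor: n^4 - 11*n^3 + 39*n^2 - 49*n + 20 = (n - 1)*(n^3 - 10*n^2 + 29*n - 20) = (n - 4)*(n - 1)*(n^2 - 6*n + 5) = (n - 4)*(n - 1)^2*(n - 5)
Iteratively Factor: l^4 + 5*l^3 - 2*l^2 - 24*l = (l + 3)*(l^3 + 2*l^2 - 8*l) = l*(l + 3)*(l^2 + 2*l - 8) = l*(l + 3)*(l + 4)*(l - 2)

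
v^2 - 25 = (v - 5)*(v + 5)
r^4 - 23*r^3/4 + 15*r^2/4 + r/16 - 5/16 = (r - 5)*(r - 1/2)^2*(r + 1/4)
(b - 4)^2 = b^2 - 8*b + 16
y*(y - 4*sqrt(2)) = y^2 - 4*sqrt(2)*y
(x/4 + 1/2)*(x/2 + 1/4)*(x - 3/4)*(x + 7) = x^4/8 + 35*x^3/32 + 91*x^2/64 - 55*x/64 - 21/32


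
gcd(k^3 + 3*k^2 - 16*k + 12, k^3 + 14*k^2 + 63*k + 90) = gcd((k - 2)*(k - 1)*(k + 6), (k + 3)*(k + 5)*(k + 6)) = k + 6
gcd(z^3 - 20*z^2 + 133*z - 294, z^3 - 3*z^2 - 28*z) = z - 7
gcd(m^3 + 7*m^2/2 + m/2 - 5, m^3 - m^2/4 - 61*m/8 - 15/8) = m + 5/2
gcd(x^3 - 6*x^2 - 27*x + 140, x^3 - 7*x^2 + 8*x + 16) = x - 4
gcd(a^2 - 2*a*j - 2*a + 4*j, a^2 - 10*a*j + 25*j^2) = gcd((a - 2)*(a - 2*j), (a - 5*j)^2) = 1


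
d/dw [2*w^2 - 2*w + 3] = 4*w - 2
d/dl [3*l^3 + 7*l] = 9*l^2 + 7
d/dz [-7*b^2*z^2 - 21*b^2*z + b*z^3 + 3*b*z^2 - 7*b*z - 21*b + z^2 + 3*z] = -14*b^2*z - 21*b^2 + 3*b*z^2 + 6*b*z - 7*b + 2*z + 3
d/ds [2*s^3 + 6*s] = 6*s^2 + 6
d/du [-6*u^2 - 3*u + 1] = -12*u - 3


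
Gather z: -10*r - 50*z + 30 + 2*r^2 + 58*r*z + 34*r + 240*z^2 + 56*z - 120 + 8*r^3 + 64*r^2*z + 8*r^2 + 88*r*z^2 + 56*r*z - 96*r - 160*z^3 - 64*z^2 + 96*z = 8*r^3 + 10*r^2 - 72*r - 160*z^3 + z^2*(88*r + 176) + z*(64*r^2 + 114*r + 102) - 90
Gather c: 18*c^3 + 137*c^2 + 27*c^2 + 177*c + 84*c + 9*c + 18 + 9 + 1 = 18*c^3 + 164*c^2 + 270*c + 28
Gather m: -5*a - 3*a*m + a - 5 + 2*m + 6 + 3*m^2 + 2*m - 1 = -4*a + 3*m^2 + m*(4 - 3*a)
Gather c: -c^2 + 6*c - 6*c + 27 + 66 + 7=100 - c^2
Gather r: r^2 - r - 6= r^2 - r - 6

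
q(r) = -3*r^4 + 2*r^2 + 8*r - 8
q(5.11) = -1960.42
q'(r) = -12*r^3 + 4*r + 8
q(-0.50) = -11.69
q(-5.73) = -3222.17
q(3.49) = -400.78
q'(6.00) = -2560.00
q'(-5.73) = 2242.67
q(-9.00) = -19601.00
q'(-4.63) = 1180.51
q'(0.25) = 8.81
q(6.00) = -3776.00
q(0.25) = -5.89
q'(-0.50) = 7.50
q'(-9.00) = 8720.00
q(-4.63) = -1380.79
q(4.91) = -1664.11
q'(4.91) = -1392.81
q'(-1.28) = 28.05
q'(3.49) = -488.14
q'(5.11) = -1572.75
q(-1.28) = -23.02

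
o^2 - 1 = (o - 1)*(o + 1)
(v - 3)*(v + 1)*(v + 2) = v^3 - 7*v - 6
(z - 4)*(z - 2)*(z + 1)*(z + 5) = z^4 - 23*z^2 + 18*z + 40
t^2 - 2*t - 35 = (t - 7)*(t + 5)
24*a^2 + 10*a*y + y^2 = (4*a + y)*(6*a + y)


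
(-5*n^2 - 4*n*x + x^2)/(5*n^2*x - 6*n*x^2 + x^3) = (n + x)/(x*(-n + x))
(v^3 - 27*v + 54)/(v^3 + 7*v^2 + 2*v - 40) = (v^3 - 27*v + 54)/(v^3 + 7*v^2 + 2*v - 40)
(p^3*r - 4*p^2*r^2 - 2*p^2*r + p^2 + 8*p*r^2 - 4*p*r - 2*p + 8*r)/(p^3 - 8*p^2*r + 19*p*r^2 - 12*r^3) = (p^2*r - 2*p*r + p - 2)/(p^2 - 4*p*r + 3*r^2)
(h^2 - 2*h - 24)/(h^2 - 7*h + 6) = (h + 4)/(h - 1)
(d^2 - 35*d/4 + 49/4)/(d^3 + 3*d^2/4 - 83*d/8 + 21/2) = 2*(d - 7)/(2*d^2 + 5*d - 12)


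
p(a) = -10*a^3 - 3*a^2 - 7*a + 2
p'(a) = -30*a^2 - 6*a - 7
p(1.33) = -36.14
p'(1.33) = -68.05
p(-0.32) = 4.26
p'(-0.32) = -8.15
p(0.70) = -7.80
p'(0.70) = -25.90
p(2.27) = -146.32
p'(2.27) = -175.21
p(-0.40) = 4.96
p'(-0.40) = -9.40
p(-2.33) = 128.52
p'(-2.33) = -155.89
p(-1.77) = 60.44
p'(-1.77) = -90.37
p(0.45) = -2.67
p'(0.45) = -15.78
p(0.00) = 2.00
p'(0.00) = -7.00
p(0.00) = 2.00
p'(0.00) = -7.00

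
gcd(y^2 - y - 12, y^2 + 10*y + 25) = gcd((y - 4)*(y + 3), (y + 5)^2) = 1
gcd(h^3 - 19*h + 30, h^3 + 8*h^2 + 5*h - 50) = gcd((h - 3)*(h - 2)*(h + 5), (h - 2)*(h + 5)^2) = h^2 + 3*h - 10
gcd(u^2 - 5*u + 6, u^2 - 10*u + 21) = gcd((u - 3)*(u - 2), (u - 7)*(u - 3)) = u - 3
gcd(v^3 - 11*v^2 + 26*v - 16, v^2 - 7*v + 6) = v - 1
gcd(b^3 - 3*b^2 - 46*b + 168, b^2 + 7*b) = b + 7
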